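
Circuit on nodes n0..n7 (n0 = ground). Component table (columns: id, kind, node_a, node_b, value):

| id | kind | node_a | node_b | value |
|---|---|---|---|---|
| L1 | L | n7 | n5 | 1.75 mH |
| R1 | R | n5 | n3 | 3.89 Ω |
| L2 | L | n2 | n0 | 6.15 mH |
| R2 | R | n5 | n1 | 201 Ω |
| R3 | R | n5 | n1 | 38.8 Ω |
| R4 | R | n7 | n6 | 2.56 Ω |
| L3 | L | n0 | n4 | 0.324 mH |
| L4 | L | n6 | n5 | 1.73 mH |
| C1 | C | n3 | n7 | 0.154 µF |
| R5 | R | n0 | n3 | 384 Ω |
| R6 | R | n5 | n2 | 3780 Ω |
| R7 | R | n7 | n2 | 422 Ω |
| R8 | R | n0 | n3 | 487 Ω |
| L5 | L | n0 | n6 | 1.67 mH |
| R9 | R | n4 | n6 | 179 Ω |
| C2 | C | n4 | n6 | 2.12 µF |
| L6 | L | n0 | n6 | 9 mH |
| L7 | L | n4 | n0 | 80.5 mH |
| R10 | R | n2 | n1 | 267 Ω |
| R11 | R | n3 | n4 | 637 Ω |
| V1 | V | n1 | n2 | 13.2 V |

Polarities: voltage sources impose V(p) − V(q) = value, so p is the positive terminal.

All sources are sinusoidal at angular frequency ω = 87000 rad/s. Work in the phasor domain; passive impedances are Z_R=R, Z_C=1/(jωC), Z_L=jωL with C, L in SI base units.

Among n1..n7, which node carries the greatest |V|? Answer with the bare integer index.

MNA unknowns: 7 node voltages V₁..V_7 plus 1 source current (V1)
L1: Y=0.000-0.006568j on G[7,5]
R1: Y=0.2571+0.000j on G[5,3]
L2: Y=0.000-0.001869j on G[2,0]
R2: Y=0.004975+0.000j on G[5,1]
R3: Y=0.02577+0.000j on G[5,1]
R4: Y=0.3906+0.000j on G[7,6]
L3: Y=0.000-0.03548j on G[0,4]
L4: Y=0.000-0.006644j on G[6,5]
C1: Y=0.000+0.01340j on G[3,7]
R5: Y=0.002604+0.000j on G[0,3]
R6: Y=0.0002646+0.000j on G[5,2]
R7: Y=0.002370+0.000j on G[7,2]
R8: Y=0.002053+0.000j on G[0,3]
L5: Y=0.000-0.006883j on G[0,6]
R9: Y=0.005587+0.000j on G[4,6]
C2: Y=0.000+0.1844j on G[4,6]
L6: Y=0.000-0.001277j on G[0,6]
L7: Y=0.000-0.0001428j on G[4,0]
R10: Y=0.003745+0.000j on G[2,1]
R11: Y=0.001570+0.000j on G[3,4]
V1: row V1−V2=13.2, i_V1 at 1,2
solve → V1=4.629-1.979j, V2=-8.571-1.979j, V3=3.565-1.739j, V4=0.1859-0.3112j, V5=3.731-1.600j, V6=0.1595-0.2231j, V7=0.1363-0.1769j
aux → i_V1=-0.07703+0.01165j

2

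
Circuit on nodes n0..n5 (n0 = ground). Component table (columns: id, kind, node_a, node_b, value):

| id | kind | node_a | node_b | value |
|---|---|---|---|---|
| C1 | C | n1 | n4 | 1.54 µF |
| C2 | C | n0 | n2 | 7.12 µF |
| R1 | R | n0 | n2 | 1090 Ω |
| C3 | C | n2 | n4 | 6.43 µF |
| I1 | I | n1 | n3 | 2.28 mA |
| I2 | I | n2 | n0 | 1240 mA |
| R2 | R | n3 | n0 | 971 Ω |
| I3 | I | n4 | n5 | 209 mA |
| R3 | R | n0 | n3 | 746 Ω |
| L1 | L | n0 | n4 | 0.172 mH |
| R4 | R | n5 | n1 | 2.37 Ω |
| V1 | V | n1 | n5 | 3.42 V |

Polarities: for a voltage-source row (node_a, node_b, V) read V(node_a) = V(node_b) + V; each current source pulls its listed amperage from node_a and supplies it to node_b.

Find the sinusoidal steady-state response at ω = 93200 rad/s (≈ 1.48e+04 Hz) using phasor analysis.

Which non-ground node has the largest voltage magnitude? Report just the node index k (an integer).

5

Apply KCL at each of the 5 non-ground nodes and solve the resulting linear system.
Node n1: branches {C1, I1, R4, V1} → V_1 = -0.003607+0.8990j
Node n2: branches {C2, R1, C3, I2} → V_2 = -0.003231+2.092j
Node n3: branches {I1, R2, R3} → V_3 = 0.9619+0.000j
Node n4: branches {C1, C3, I3, L1} → V_4 = -0.003607+2.339j
Node n5: branches {I3, R4, V1} → V_5 = -3.424+0.8990j
Source currents: i(V1)=-1.652+0.000j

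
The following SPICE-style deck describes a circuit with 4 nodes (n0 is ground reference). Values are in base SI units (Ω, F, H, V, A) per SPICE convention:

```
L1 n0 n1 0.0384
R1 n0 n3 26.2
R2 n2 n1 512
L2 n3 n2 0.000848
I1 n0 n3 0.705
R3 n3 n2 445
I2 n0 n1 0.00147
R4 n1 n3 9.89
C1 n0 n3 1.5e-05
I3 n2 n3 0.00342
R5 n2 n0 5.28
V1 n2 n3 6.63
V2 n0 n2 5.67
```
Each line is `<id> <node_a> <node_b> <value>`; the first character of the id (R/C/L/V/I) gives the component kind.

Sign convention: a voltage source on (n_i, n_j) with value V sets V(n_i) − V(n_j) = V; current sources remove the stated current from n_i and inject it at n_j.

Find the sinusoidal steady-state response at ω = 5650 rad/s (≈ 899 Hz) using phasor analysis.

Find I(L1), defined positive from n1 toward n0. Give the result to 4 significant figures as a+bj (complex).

-0.002501+0.05594j A

Element admittances at ω=5650 rad/s:
  Y(L1) = 0.000-0.004609j S between n0,n1
  Y(R1) = 0.03817+0.000j S between n0,n3
  Y(R2) = 0.001953+0.000j S between n2,n1
  Y(L2) = 0.000-0.2087j S between n3,n2
  I1: injects 0.705 A into n3 (from n0)
  Y(R3) = 0.002247+0.000j S between n3,n2
  I2: injects 0.00147 A into n1 (from n0)
  Y(R4) = 0.1011+0.000j S between n1,n3
  Y(C1) = 0.000+0.08475j S between n0,n3
  I3: injects 0.00342 A into n3 (from n2)
  Y(R5) = 0.1894+0.000j S between n2,n0
  V1: constraint V(n2)−V(n3) = 6.63
  V2: constraint V(n0)−V(n2) = 5.67
Assemble and solve the 5×5 MNA system:
  V(n1)=-12.14-0.5427j  V(n2)=-5.670+0.000j  V(n3)=-12.30+0.000j
  i(V1)=-1.209+0.3962j  i(V2)=-2.252-0.9865j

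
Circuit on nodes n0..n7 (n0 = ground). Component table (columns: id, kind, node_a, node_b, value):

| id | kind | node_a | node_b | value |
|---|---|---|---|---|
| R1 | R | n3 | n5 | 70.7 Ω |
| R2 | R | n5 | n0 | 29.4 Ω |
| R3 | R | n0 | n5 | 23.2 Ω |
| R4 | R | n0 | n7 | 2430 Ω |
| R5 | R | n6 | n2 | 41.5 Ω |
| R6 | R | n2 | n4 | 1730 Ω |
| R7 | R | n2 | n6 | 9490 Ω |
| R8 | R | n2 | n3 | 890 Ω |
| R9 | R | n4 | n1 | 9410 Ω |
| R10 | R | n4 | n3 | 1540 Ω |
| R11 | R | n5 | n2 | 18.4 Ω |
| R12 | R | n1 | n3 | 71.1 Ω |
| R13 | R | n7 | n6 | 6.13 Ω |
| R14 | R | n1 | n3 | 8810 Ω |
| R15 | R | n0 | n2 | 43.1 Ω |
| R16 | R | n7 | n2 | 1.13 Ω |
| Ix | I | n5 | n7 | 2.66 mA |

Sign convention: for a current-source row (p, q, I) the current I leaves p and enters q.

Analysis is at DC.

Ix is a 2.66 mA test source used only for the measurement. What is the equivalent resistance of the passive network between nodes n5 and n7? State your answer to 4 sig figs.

MNA unknowns: 7 node voltages V₁..V_7
R1: Y=0.01414 on G[3,5]
R2: Y=0.03401 on G[5,0]
R3: Y=0.04310 on G[0,5]
R4: Y=0.0004115 on G[0,7]
R5: Y=0.02410 on G[6,2]
R6: Y=0.0005780 on G[2,4]
R7: Y=0.0001054 on G[2,6]
R8: Y=0.001124 on G[2,3]
R9: Y=0.0001063 on G[4,1]
R10: Y=0.0006494 on G[4,3]
R11: Y=0.05435 on G[5,2]
R12: Y=0.01406 on G[1,3]
R13: Y=0.1631 on G[7,6]
R14: Y=0.0001135 on G[1,3]
R15: Y=0.02320 on G[0,2]
R16: Y=0.8850 on G[7,2]
Ix: z[5]−=0.00266, z[7]+=0.00266
solve → V1=-0.005005, V2=0.02759, V3=-0.005110, V4=0.009073, V5=-0.008465, V6=0.03014, V7=0.03052

R_eq = 14.65 Ω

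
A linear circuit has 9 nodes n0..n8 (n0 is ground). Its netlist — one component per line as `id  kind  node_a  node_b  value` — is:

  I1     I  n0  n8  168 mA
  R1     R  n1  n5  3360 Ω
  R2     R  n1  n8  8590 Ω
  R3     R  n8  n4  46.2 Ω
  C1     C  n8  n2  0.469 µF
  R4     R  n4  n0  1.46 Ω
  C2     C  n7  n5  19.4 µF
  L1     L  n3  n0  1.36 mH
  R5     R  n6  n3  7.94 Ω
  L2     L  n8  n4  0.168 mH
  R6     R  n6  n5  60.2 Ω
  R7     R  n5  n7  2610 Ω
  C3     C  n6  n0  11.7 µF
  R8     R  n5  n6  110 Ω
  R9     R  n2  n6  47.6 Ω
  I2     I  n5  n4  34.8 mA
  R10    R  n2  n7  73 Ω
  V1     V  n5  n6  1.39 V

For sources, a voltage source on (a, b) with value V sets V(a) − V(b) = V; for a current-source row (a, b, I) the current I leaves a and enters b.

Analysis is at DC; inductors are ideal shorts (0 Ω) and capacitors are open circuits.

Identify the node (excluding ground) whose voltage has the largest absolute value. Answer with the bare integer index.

Apply KCL at each of the 8 non-ground nodes and solve the resulting linear system.
Node n1: branches {R1, R2} → V_1 = 0.8834
Node n2: branches {C1, R9, R10} → V_2 = -0.2526
Node n3: branches {L1, R5} → V_3 = 0.000
Node n4: branches {R3, R4, L2, I2} → V_4 = 0.2962
Node n5: branches {R1, C2, R6, R7, R8, I2, V1} → V_5 = 1.113
Node n6: branches {R5, R6, C3, R8, R9, V1} → V_6 = -0.2769
Node n7: branches {C2, R7, R10} → V_7 = -0.2155
Node n8: branches {I1, R2, R3, C1, L2} → V_8 = 0.2962
Source currents: i(L1)=-0.03487, i(L2)=0.1681, i(V1)=-0.07110

5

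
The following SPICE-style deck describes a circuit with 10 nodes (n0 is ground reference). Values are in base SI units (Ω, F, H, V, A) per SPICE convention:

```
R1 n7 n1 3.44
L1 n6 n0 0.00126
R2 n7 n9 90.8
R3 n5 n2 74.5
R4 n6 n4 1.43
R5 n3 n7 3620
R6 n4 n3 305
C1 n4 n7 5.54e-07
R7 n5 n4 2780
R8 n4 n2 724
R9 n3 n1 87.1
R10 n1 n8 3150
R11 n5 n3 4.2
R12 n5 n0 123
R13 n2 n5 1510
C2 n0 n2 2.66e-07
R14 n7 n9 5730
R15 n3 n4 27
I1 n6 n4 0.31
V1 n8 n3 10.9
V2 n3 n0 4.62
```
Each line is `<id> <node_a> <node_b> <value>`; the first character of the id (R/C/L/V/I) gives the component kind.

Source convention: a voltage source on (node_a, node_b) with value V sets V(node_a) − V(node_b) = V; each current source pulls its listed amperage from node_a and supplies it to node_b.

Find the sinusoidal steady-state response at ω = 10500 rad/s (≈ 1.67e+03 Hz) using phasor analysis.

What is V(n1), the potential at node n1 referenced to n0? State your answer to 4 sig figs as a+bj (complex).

Element admittances at ω=10500 rad/s:
  Y(R1) = 0.2907+0.000j S between n7,n1
  Y(L1) = 0.000-0.07559j S between n6,n0
  Y(R2) = 0.01101+0.000j S between n7,n9
  Y(R3) = 0.01342+0.000j S between n5,n2
  Y(R4) = 0.6993+0.000j S between n6,n4
  Y(R5) = 0.0002762+0.000j S between n3,n7
  Y(R6) = 0.003279+0.000j S between n4,n3
  Y(C1) = 0.000+0.005817j S between n4,n7
  Y(R7) = 0.0003597+0.000j S between n5,n4
  Y(R8) = 0.001381+0.000j S between n4,n2
  Y(R9) = 0.01148+0.000j S between n3,n1
  Y(R10) = 0.0003175+0.000j S between n1,n8
  Y(R11) = 0.2381+0.000j S between n5,n3
  Y(R12) = 0.008130+0.000j S between n5,n0
  Y(R13) = 0.0006623+0.000j S between n2,n5
  Y(C2) = 0.000+0.002793j S between n0,n2
  Y(R14) = 0.0001745+0.000j S between n7,n9
  Y(R15) = 0.03704+0.000j S between n3,n4
  I1: injects 0.31 A into n4 (from n6)
  V1: constraint V(n8)−V(n3) = 10.9
  V2: constraint V(n3)−V(n0) = 4.62
Assemble and solve the 11×11 MNA system:
  V(n1)=3.552-0.9465j  V(n2)=4.074-0.5994j  V(n3)=4.620+0.000j  V(n4)=1.530+1.830j  V(n5)=4.442-0.02986j  V(n6)=0.8782+1.925j  V(n7)=3.496-0.9850j  V(n8)=15.52+0.000j  V(n9)=3.496-0.9850j
  i(V1)=-0.003800-0.0003005j  i(V2)=-0.1833+0.05525j

3.552-0.9465j V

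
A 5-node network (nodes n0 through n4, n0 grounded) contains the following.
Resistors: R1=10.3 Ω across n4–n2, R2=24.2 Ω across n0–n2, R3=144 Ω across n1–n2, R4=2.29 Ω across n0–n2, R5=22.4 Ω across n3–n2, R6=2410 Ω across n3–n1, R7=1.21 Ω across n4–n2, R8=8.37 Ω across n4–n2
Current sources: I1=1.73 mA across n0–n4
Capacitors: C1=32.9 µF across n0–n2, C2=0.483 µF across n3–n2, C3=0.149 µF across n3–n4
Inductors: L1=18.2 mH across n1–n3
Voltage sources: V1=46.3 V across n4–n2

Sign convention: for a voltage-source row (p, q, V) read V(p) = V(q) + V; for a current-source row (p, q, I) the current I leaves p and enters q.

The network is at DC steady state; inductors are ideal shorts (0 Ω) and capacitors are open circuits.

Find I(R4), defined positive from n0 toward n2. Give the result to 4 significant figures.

-0.001580 A

MNA unknowns: 4 node voltages V₁..V_4 plus 2 source currents (L1, V1)
R1: Y=0.09709 on G[4,2]
R2: Y=0.04132 on G[0,2]
I1: z[0]−=0.00173, z[4]+=0.00173
C1: Y=0.000 on G[0,2]
R3: Y=0.006944 on G[1,2]
R4: Y=0.4367 on G[0,2]
R5: Y=0.04464 on G[3,2]
C2: Y=0.000 on G[3,2]
C3: Y=0.000 on G[3,4]
R6: Y=0.0004149 on G[3,1]
R7: Y=0.8264 on G[4,2]
L1: row V1−V3=0, i_L1 at 1,3
R8: Y=0.1195 on G[4,2]
V1: row V4−V2=46.3, i_V1 at 4,2
solve → V1=0.003619, V2=0.003619, V3=0.003619, V4=46.30
aux → i_L1=0.000, i_V1=-48.29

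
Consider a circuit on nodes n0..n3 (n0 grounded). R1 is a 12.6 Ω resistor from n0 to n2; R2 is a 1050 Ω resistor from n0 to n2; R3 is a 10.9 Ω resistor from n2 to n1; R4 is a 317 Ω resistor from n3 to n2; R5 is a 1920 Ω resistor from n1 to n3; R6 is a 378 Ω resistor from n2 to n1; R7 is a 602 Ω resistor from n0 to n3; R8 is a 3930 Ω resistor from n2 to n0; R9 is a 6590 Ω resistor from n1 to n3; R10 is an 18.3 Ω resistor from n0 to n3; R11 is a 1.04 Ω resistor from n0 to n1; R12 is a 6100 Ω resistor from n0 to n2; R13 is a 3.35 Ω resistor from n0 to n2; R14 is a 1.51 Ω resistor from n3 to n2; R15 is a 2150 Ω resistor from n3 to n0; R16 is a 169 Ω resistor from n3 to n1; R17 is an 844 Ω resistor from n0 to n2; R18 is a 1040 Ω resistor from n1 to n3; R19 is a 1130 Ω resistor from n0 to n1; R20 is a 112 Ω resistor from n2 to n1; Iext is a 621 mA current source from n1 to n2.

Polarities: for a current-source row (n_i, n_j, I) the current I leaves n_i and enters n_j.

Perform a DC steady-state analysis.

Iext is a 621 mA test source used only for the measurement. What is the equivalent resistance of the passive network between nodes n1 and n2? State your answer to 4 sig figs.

Element admittances at DC:
  Y(R1) = 0.07937 S between n0,n2
  Y(R2) = 0.0009524 S between n0,n2
  Y(R3) = 0.09174 S between n2,n1
  Y(R4) = 0.003155 S between n3,n2
  Y(R5) = 0.0005208 S between n1,n3
  Y(R6) = 0.002646 S between n2,n1
  Y(R7) = 0.001661 S between n0,n3
  Y(R8) = 0.0002545 S between n2,n0
  Y(R9) = 0.0001517 S between n1,n3
  Y(R10) = 0.05464 S between n0,n3
  Y(R11) = 0.9615 S between n0,n1
  Y(R12) = 0.0001639 S between n0,n2
  Y(R13) = 0.2985 S between n0,n2
  Y(R14) = 0.6623 S between n3,n2
  Y(R15) = 0.0004651 S between n3,n0
  Y(R16) = 0.005917 S between n3,n1
  Y(R17) = 0.001185 S between n0,n2
  Y(R18) = 0.0009615 S between n1,n3
  Y(R19) = 0.0008850 S between n0,n1
  Y(R20) = 0.008929 S between n2,n1
  Iext: injects 0.621 A into n2 (from n1)
Assemble and solve the 3×3 MNA system:
  V(n1)=-0.4709  V(n2)=1.049  V(n3)=0.9519

R_eq = 2.448 Ω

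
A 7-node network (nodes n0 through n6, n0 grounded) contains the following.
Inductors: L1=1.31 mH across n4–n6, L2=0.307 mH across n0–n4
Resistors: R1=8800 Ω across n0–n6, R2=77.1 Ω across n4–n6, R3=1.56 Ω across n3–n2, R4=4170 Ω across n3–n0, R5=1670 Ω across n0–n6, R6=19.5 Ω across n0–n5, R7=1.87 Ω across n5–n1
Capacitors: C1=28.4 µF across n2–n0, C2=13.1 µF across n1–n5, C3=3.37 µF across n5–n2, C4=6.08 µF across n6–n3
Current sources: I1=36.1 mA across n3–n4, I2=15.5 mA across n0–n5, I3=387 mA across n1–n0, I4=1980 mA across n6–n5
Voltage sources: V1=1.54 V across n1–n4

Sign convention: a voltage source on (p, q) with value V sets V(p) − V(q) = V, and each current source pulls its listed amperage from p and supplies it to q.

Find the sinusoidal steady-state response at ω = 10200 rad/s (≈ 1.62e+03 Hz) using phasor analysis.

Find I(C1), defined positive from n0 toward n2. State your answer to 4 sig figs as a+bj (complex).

Apply KCL at each of the 6 non-ground nodes and solve the resulting linear system.
Node n1: branches {I3, C2, R7, V1} → V_1 = -12.68-6.776j
Node n2: branches {R3, C1, C3} → V_2 = -14.20-7.866j
Node n3: branches {R3, I1, R4, C4} → V_3 = -10.63-14.60j
Node n4: branches {L1, R2, L2, I1, V1} → V_4 = -14.22-6.776j
Node n5: branches {I2, C2, C3, I4, R6, R7} → V_5 = -8.313-7.524j
Node n6: branches {L1, R1, R2, R5, I4, C4} → V_6 = -80.28-52.07j
Source currents: i(V1)=2.047+0.1834j

-2.279+4.114j A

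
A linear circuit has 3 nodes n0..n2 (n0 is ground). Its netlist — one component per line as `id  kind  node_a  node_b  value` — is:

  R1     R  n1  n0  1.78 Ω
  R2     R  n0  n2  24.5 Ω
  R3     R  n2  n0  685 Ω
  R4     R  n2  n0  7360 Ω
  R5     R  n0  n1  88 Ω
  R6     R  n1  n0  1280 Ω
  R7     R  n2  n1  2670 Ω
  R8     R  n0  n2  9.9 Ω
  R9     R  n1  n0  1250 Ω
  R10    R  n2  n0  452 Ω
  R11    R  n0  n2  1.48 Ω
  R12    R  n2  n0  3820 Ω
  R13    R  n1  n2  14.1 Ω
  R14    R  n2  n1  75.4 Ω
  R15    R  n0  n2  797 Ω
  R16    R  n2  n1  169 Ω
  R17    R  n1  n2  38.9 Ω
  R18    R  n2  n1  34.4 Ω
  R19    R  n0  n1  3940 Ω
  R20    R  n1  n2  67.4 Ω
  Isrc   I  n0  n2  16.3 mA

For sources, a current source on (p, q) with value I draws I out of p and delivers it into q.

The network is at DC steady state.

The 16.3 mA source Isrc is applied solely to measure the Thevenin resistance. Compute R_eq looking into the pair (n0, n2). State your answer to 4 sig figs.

Apply KCL at each of the 2 non-ground nodes and solve the resulting linear system.
Node n1: branches {R1, R5, R6, R7, R9, R13, R14, R16, R17, R18, R19, R20} → V_1 = 0.003744
Node n2: branches {R2, R3, R4, R7, R8, R10, R11, R12, R13, R14, R15, R16, R17, R18, R20, Isrc} → V_2 = 0.01719

R_eq = 1.055 Ω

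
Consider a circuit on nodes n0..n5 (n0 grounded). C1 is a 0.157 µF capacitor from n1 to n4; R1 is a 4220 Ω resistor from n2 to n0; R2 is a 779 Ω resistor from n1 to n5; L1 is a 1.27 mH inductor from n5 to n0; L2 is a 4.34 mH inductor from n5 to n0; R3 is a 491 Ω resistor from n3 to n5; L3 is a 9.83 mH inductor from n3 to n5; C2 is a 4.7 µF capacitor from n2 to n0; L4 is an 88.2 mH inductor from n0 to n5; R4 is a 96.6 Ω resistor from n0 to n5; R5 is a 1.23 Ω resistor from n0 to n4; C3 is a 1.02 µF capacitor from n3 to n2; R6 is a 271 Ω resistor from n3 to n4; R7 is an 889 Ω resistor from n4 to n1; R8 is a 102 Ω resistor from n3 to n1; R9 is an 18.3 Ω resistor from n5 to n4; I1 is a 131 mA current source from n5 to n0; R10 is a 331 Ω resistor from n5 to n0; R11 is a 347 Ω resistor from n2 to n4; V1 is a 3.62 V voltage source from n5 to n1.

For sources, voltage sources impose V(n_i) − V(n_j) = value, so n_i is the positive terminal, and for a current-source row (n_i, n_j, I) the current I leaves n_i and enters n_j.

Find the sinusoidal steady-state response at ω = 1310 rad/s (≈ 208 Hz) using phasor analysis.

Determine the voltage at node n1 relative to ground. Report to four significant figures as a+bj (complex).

-3.637-0.1609j V

Element admittances at ω=1310 rad/s:
  Y(C1) = 0.000+0.0002057j S between n1,n4
  Y(R1) = 0.0002370+0.000j S between n2,n0
  Y(R2) = 0.001284+0.000j S between n1,n5
  Y(L1) = 0.000-0.6011j S between n5,n0
  Y(L2) = 0.000-0.1759j S between n5,n0
  Y(R3) = 0.002037+0.000j S between n3,n5
  Y(L3) = 0.000-0.07766j S between n3,n5
  Y(C2) = 0.000+0.006157j S between n2,n0
  Y(L4) = 0.000-0.008655j S between n0,n5
  Y(R4) = 0.01035+0.000j S between n0,n5
  Y(R5) = 0.8130+0.000j S between n0,n4
  Y(C3) = 0.000+0.001336j S between n3,n2
  Y(R6) = 0.003690+0.000j S between n3,n4
  Y(R7) = 0.001125+0.000j S between n4,n1
  Y(R8) = 0.009804+0.000j S between n3,n1
  Y(R9) = 0.05464+0.000j S between n5,n4
  I1: injects 0.131 A into n0 (from n5)
  Y(R10) = 0.003021+0.000j S between n5,n0
  Y(R11) = 0.002882+0.000j S between n2,n4
  V1: constraint V(n5)−V(n1) = 3.62
Assemble and solve the 6×6 MNA system:
  V(n1)=-3.637-0.1609j  V(n2)=0.01539-0.09937j  V(n3)=-0.1155-0.6064j  V(n4)=-0.006144-0.01399j  V(n5)=-0.01712-0.1609j
  i(V1)=-0.04323+0.003456j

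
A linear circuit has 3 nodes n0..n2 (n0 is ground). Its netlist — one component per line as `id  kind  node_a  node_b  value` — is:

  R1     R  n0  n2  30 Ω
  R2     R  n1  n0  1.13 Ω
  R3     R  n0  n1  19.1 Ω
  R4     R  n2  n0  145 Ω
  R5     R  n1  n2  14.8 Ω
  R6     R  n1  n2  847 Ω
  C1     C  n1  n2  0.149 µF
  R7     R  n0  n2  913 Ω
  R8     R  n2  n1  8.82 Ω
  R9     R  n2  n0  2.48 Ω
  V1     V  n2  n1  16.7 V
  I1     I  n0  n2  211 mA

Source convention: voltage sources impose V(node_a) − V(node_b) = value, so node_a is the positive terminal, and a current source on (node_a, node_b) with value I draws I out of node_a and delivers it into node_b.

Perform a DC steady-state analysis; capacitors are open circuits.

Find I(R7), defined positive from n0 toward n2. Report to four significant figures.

Element admittances at DC:
  Y(R1) = 0.03333 S between n0,n2
  Y(R2) = 0.8850 S between n1,n0
  Y(R3) = 0.05236 S between n0,n1
  Y(R4) = 0.006897 S between n2,n0
  Y(R5) = 0.06757 S between n1,n2
  Y(R6) = 0.001181 S between n1,n2
  Y(C1) = 0.000 S between n1,n2
  Y(R7) = 0.001095 S between n0,n2
  Y(R8) = 0.1134 S between n2,n1
  Y(R9) = 0.4032 S between n2,n0
  V1: constraint V(n2)−V(n1) = 16.7
  I1: injects 0.211 A into n2 (from n0)
Assemble and solve the 3×3 MNA system:
  V(n1)=-5.220  V(n2)=11.48
  i(V1)=-7.934

-0.01257 A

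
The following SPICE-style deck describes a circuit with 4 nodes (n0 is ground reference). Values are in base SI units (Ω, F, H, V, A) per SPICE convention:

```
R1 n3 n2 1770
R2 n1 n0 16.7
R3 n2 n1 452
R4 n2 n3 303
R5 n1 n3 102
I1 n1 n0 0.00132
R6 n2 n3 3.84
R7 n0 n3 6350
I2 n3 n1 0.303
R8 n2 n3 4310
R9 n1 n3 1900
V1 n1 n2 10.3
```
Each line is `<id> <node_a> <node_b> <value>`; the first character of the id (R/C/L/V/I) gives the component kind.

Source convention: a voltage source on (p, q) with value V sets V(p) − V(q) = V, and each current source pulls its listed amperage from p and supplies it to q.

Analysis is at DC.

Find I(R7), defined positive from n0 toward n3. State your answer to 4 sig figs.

Element admittances at DC:
  Y(R1) = 0.0005650 S between n3,n2
  Y(R2) = 0.05988 S between n1,n0
  Y(R3) = 0.002212 S between n2,n1
  Y(R4) = 0.003300 S between n2,n3
  Y(R5) = 0.009804 S between n1,n3
  I1: injects 0.00132 A into n0 (from n1)
  Y(R6) = 0.2604 S between n2,n3
  Y(R7) = 0.0001575 S between n0,n3
  I2: injects 0.303 A into n1 (from n3)
  Y(R8) = 0.0002320 S between n2,n3
  Y(R9) = 0.0005263 S between n1,n3
  V1: constraint V(n1)−V(n2) = 10.3
Assemble and solve the 4×4 MNA system:
  V(n1)=0.006891  V(n2)=-10.29  V(n3)=-11.00
  i(V1)=0.1648

0.001733 A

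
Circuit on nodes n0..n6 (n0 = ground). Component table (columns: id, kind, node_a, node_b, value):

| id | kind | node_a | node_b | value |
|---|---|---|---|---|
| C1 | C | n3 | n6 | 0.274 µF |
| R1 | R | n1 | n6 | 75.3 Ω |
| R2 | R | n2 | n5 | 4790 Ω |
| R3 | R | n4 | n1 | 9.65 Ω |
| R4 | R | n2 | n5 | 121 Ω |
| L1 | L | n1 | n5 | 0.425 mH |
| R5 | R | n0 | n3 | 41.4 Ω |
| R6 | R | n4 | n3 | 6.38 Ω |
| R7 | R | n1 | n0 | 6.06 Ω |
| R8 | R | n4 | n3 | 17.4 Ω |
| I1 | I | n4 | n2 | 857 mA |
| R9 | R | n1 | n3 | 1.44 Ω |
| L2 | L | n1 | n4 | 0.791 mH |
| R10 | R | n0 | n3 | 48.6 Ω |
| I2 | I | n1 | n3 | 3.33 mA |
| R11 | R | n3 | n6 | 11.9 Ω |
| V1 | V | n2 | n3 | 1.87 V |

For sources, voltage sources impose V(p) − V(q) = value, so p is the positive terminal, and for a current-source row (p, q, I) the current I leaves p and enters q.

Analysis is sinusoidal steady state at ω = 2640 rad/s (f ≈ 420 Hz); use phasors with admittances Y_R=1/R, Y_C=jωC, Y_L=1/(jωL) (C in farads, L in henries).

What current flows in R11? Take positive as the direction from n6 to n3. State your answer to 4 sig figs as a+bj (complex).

Apply KCL at each of the 6 non-ground nodes and solve the resulting linear system.
Node n1: branches {R1, R3, L1, R7, R9, L2, I2} → V_1 = -0.1585+0.05020j
Node n2: branches {R2, R4, I1, V1} → V_2 = 2.455-0.1852j
Node n3: branches {C1, R5, R6, R8, R9, R10, I2, R11, V1} → V_3 = 0.5848-0.1852j
Node n4: branches {R3, R6, R8, I1, L2} → V_4 = -0.7568-1.010j
Node n5: branches {R2, R4, L1} → V_5 = -0.1560+0.07502j
Node n6: branches {C1, R1, R11} → V_6 = 0.4836-0.1523j
Source currents: i(V1)=0.8349+0.002205j

-0.008503+0.002763j A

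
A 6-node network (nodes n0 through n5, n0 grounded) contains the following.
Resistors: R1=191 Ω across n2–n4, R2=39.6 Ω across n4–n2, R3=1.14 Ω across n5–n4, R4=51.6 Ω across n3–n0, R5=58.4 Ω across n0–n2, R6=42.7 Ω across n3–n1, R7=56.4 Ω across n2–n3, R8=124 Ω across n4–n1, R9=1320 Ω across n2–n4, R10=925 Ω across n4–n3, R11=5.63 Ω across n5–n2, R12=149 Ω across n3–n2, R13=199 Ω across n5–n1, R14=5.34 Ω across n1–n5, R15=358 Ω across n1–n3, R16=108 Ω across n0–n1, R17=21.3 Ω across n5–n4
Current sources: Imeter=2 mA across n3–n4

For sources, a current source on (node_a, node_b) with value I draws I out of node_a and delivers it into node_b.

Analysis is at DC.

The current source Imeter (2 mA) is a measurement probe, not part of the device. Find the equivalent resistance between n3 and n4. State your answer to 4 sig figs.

MNA unknowns: 5 node voltages V₁..V_5
R1: Y=0.005236 on G[2,4]
R2: Y=0.02525 on G[4,2]
R3: Y=0.8772 on G[5,4]
R4: Y=0.01938 on G[3,0]
R5: Y=0.01712 on G[0,2]
R6: Y=0.02342 on G[3,1]
R7: Y=0.01773 on G[2,3]
R8: Y=0.008065 on G[4,1]
R9: Y=0.0007576 on G[2,4]
R10: Y=0.001081 on G[4,3]
R11: Y=0.1776 on G[5,2]
R12: Y=0.006711 on G[3,2]
R13: Y=0.005025 on G[5,1]
R14: Y=0.1873 on G[1,5]
R15: Y=0.002793 on G[1,3]
R16: Y=0.009259 on G[0,1]
R17: Y=0.04695 on G[5,4]
Imeter: z[3]−=0.002, z[4]+=0.002
solve → V1=0.01334, V2=0.01347, V3=-0.01828, V4=0.01986, V5=0.01802

R_eq = 19.07 Ω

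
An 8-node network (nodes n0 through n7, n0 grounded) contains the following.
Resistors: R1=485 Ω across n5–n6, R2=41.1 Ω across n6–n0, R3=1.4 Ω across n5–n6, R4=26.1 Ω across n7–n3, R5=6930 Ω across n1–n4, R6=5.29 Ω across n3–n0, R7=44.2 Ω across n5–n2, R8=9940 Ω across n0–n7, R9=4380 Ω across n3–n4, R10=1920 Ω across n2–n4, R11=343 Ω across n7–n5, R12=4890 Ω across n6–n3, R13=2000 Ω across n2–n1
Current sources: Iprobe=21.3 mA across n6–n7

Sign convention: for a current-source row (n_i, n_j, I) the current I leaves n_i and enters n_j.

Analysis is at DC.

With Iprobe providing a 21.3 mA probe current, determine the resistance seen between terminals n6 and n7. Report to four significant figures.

R_eq = 59.28 Ω

MNA unknowns: 7 node voltages V₁..V_7
R1: Y=0.002062 on G[5,6]
R2: Y=0.02433 on G[6,0]
R3: Y=0.7143 on G[5,6]
R4: Y=0.03831 on G[7,3]
R5: Y=0.0001443 on G[1,4]
R6: Y=0.1890 on G[3,0]
R7: Y=0.02262 on G[5,2]
R8: Y=0.0001006 on G[0,7]
R9: Y=0.0002283 on G[3,4]
R10: Y=0.0005208 on G[2,4]
R11: Y=0.002915 on G[7,5]
R12: Y=0.0002045 on G[6,3]
R13: Y=0.0005000 on G[2,1]
Iprobe: z[6]−=0.0213, z[7]+=0.0213
solve → V1=-0.6543, V2=-0.7013, V3=0.09142, V4=-0.4912, V5=-0.7072, V6=-0.7125, V7=0.5502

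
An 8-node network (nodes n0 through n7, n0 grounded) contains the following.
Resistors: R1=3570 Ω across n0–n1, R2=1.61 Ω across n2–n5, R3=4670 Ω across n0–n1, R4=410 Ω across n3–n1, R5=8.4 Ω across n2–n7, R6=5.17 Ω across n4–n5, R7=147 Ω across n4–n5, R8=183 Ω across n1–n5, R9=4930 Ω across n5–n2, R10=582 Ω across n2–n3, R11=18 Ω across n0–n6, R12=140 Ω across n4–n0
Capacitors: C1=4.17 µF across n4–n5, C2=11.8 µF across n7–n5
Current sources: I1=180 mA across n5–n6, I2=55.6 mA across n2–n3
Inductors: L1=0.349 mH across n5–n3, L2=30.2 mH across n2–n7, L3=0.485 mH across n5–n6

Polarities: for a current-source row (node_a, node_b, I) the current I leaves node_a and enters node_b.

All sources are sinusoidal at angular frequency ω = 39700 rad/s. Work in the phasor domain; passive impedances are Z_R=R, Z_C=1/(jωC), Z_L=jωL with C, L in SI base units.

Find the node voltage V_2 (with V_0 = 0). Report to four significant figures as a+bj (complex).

MNA unknowns: 7 node voltages V₁..V_7
R1: Y=0.0002801+0.000j on G[0,1]
R2: Y=0.6211+0.000j on G[2,5]
R3: Y=0.0002141+0.000j on G[0,1]
R4: Y=0.002439+0.000j on G[3,1]
R5: Y=0.1190+0.000j on G[2,7]
R6: Y=0.1934+0.000j on G[4,5]
R7: Y=0.006803+0.000j on G[4,5]
R8: Y=0.005464+0.000j on G[1,5]
C1: Y=0.000+0.1655j on G[4,5]
R9: Y=0.0002028+0.000j on G[5,2]
R10: Y=0.001718+0.000j on G[2,3]
R11: Y=0.05556+0.000j on G[0,6]
I1: z[5]−=0.18, z[6]+=0.18
L1: Y=0.000-0.07217j on G[5,3]
L2: Y=0.000-0.0008341j on G[2,7]
R12: Y=0.007143+0.000j on G[4,0]
C2: Y=0.000+0.4685j on G[7,5]
L3: Y=0.000-0.05194j on G[5,6]
I2: z[2]−=0.0556, z[3]+=0.0556
solve → V1=-0.3547-2.614j, V2=-0.4617-3.009j, V3=-0.3557-2.246j, V4=-0.3275-2.957j, V5=-0.3863-3.014j, V6=0.04527+0.4034j, V7=-0.3896-2.996j

-0.4617-3.009j V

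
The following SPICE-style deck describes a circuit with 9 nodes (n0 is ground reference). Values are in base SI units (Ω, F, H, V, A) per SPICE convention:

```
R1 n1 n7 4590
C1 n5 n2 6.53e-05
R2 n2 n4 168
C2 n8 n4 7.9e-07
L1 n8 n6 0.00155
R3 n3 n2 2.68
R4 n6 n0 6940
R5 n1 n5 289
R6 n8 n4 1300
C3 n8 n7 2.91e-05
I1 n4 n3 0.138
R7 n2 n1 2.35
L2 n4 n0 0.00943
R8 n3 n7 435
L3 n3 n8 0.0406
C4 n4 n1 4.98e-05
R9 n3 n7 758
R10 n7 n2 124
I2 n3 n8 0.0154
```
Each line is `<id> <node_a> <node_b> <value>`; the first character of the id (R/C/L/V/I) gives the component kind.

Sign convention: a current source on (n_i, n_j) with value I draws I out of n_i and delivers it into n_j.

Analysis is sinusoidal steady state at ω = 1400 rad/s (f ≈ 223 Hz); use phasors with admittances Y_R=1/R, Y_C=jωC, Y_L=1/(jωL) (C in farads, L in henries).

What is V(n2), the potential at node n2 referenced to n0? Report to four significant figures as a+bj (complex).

Element admittances at ω=1400 rad/s:
  Y(R1) = 0.0002179+0.000j S between n1,n7
  Y(C1) = 0.000+0.09142j S between n5,n2
  Y(R2) = 0.005952+0.000j S between n2,n4
  Y(C2) = 0.000+0.001106j S between n8,n4
  Y(L1) = 0.000-0.4608j S between n8,n6
  Y(R3) = 0.3731+0.000j S between n3,n2
  Y(R4) = 0.0001441+0.000j S between n6,n0
  Y(R5) = 0.003460+0.000j S between n1,n5
  Y(R6) = 0.0007692+0.000j S between n8,n4
  Y(C3) = 0.000+0.04074j S between n8,n7
  I1: injects 0.138 A into n3 (from n4)
  Y(R7) = 0.4255+0.000j S between n2,n1
  Y(L2) = 0.000-0.07575j S between n4,n0
  Y(R8) = 0.002299+0.000j S between n3,n7
  Y(L3) = 0.000-0.01759j S between n3,n8
  Y(C4) = 0.000+0.06972j S between n4,n1
  Y(R9) = 0.001319+0.000j S between n3,n7
  Y(R10) = 0.008065+0.000j S between n7,n2
  I2: injects 0.0154 A into n8 (from n3)
Assemble and solve the 8×8 MNA system:
  V(n1)=0.1578-1.903j  V(n2)=0.4662-1.877j  V(n3)=0.8163-1.889j  V(n4)=-0.002806-0.002242j  V(n5)=0.4648-1.865j  V(n6)=1.178-1.475j  V(n7)=1.021-1.342j  V(n8)=1.179-1.475j

0.4662-1.877j V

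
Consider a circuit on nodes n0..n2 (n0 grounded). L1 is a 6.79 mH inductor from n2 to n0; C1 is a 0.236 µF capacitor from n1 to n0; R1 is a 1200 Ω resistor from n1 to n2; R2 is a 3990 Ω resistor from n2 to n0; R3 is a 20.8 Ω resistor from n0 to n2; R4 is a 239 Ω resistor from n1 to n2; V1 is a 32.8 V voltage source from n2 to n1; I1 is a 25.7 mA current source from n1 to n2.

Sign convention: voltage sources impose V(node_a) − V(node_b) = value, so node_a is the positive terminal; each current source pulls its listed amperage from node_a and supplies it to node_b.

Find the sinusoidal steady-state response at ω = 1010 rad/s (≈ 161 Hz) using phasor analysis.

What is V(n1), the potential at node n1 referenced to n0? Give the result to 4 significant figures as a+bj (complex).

-32.85+0.01606j V

Apply KCL at each of the 2 non-ground nodes and solve the resulting linear system.
Node n1: branches {C1, R1, R4, V1, I1} → V_1 = -32.85+0.01606j
Node n2: branches {L1, R1, R2, R3, R4, V1, I1} → V_2 = -0.04837+0.01606j
Source currents: i(V1)=-0.1389-0.007830j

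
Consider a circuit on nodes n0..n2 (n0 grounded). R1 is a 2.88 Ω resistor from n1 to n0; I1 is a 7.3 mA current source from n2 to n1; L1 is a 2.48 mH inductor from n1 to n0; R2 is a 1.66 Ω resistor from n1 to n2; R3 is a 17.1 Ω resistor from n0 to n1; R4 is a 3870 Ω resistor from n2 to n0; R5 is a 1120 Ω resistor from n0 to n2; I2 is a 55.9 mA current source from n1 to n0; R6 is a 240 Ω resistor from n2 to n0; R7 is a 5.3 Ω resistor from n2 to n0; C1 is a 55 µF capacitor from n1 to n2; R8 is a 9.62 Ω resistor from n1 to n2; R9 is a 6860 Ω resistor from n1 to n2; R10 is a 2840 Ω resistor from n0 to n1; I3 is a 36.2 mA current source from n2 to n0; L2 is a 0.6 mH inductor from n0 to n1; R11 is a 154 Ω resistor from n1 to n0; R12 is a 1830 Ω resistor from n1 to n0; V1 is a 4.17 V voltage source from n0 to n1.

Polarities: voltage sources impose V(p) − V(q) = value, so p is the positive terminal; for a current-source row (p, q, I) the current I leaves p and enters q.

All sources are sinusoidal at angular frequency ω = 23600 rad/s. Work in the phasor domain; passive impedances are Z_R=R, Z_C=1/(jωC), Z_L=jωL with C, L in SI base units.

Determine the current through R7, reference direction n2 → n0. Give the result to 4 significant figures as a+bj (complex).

Element admittances at ω=23600 rad/s:
  Y(R1) = 0.3472+0.000j S between n1,n0
  I1: injects 0.0073 A into n1 (from n2)
  Y(L1) = 0.000-0.01709j S between n1,n0
  Y(R2) = 0.6024+0.000j S between n1,n2
  Y(R3) = 0.05848+0.000j S between n0,n1
  Y(R4) = 0.0002584+0.000j S between n2,n0
  Y(R5) = 0.0008929+0.000j S between n0,n2
  I2: injects 0.0559 A into n0 (from n1)
  Y(R6) = 0.004167+0.000j S between n2,n0
  Y(R7) = 0.1887+0.000j S between n2,n0
  Y(C1) = 0.000+1.298j S between n1,n2
  Y(R8) = 0.1040+0.000j S between n1,n2
  Y(R9) = 0.0001458+0.000j S between n1,n2
  Y(R10) = 0.0003521+0.000j S between n0,n1
  I3: injects 0.0362 A into n0 (from n2)
  Y(L2) = 0.000-0.07062j S between n0,n1
  Y(R11) = 0.006494+0.000j S between n1,n0
  Y(R12) = 0.0005464+0.000j S between n1,n0
  V1: constraint V(n0)−V(n1) = 4.17
Assemble and solve the 3×3 MNA system:
  V(n1)=-4.170+0.000j  V(n2)=-3.894-0.3981j
  i(V1)=-2.386+0.2885j

-0.7347-0.07512j A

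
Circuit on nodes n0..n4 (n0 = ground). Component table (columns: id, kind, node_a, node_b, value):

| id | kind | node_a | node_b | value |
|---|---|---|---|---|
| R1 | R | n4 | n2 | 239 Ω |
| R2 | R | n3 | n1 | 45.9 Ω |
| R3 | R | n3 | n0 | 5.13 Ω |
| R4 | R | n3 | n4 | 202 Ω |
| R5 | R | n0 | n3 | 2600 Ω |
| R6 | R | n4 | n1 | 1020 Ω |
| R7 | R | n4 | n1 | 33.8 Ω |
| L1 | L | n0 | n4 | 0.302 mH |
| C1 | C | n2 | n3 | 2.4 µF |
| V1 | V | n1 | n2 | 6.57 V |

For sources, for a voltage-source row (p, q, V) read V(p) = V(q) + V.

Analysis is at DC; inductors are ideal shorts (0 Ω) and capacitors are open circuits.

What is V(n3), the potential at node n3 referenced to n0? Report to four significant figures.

0.04958 V

Apply KCL at each of the 4 non-ground nodes and solve the resulting linear system.
Node n1: branches {R2, R6, R7, V1} → V_1 = 0.5053
Node n2: branches {R1, C1, V1} → V_2 = -6.065
Node n3: branches {R2, R3, R4, R5, C1} → V_3 = 0.04958
Node n4: branches {R1, R4, R6, R7, L1} → V_4 = 0.000
Source currents: i(L1)=0.009684, i(V1)=-0.02538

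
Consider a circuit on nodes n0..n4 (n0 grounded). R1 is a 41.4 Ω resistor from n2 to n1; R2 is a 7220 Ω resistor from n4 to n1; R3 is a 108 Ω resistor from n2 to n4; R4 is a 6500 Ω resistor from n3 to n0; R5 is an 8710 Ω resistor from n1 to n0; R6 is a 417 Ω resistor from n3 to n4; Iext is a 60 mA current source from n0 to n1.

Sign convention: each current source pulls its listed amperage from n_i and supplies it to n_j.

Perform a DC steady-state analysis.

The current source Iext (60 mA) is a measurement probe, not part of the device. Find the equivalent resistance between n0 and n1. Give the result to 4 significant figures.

MNA unknowns: 4 node voltages V₁..V_4
R1: Y=0.02415 on G[2,1]
R2: Y=0.0001385 on G[4,1]
R3: Y=0.009259 on G[2,4]
R4: Y=0.0001538 on G[3,0]
R5: Y=0.0001148 on G[1,0]
R6: Y=0.002398 on G[3,4]
Iext: z[0]−=0.06, z[1]+=0.06
solve → V1=234.0, V2=232.7, V3=215.4, V4=229.2

R_eq = 3900. Ω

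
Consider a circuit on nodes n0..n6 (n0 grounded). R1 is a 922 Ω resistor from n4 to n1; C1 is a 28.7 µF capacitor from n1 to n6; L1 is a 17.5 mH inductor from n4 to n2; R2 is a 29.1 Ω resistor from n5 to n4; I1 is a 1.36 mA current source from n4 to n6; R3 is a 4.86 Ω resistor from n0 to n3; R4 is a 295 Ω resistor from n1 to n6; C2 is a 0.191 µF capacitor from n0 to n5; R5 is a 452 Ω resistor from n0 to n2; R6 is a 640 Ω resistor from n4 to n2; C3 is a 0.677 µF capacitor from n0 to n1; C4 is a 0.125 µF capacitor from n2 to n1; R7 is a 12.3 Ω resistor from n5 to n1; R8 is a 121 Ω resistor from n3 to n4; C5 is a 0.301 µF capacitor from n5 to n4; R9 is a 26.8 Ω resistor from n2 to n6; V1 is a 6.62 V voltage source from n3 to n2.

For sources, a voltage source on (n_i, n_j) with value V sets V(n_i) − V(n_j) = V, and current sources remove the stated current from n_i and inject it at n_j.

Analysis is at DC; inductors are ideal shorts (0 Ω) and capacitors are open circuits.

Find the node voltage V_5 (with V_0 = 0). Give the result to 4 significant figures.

Element admittances at DC:
  Y(R1) = 0.001085 S between n4,n1
  Y(C1) = 0.000 S between n1,n6
  L1: short n4↔n2 (DC inductor)
  Y(R2) = 0.03436 S between n5,n4
  I1: injects 0.00136 A into n6 (from n4)
  Y(R3) = 0.2058 S between n0,n3
  Y(R4) = 0.003390 S between n1,n6
  Y(C2) = 0.000 S between n0,n5
  Y(R5) = 0.002212 S between n0,n2
  Y(R6) = 0.001563 S between n4,n2
  Y(C3) = 0.000 S between n0,n1
  Y(C4) = 0.000 S between n2,n1
  Y(R7) = 0.08130 S between n5,n1
  Y(R8) = 0.008264 S between n3,n4
  Y(C5) = 0.000 S between n5,n4
  Y(R9) = 0.03731 S between n2,n6
  V1: constraint V(n3)−V(n2) = 6.62
Assemble and solve the 8×8 MNA system:
  V(n1)=-6.546  V(n2)=-6.550  V(n3)=0.07042  V(n4)=-6.550  V(n5)=-6.547  V(n6)=-6.516
  i(L1)=0.05345  i(V1)=-0.06920

-6.547 V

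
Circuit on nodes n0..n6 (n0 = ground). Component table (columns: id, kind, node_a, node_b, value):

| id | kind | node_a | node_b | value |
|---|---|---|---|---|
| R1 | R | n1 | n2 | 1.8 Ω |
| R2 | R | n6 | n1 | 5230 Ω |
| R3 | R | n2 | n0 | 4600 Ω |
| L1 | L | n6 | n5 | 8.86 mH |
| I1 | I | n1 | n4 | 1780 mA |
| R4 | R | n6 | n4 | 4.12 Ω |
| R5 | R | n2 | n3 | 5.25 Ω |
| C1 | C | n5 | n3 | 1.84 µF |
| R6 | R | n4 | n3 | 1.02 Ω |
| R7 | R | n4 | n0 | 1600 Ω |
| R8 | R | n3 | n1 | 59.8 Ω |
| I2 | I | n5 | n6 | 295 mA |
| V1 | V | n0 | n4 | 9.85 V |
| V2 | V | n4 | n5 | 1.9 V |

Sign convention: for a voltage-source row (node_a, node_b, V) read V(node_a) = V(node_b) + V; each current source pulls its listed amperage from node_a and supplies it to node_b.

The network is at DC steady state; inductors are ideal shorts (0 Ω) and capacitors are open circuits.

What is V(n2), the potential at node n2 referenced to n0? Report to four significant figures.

-19.99 V

MNA unknowns: 6 node voltages V₁..V_6 plus 3 source currents (L1, V1, V2)
R1: Y=0.5556 on G[1,2]
R2: Y=0.0001912 on G[6,1]
R3: Y=0.0002174 on G[2,0]
L1: row V6−V5=0, i_L1 at 6,5
I1: z[1]−=1.78, z[4]+=1.78
R4: Y=0.2427 on G[6,4]
R5: Y=0.1905 on G[2,3]
C1: Y=0.000 on G[5,3]
R6: Y=0.9804 on G[4,3]
R7: Y=0.0006250 on G[4,0]
R8: Y=0.01672 on G[3,1]
I2: z[5]−=0.295, z[6]+=0.295
V1: row V0−V4=9.85, i_V1 at 0,4
V2: row V4−V5=1.9, i_V2 at 4,5
solve → V1=-22.85, V2=-19.99, V3=-11.66, V4=-9.850, V5=-11.75, V6=-11.75
aux → i_L1=0.7540, i_V1=-0.01050, i_V2=-0.4590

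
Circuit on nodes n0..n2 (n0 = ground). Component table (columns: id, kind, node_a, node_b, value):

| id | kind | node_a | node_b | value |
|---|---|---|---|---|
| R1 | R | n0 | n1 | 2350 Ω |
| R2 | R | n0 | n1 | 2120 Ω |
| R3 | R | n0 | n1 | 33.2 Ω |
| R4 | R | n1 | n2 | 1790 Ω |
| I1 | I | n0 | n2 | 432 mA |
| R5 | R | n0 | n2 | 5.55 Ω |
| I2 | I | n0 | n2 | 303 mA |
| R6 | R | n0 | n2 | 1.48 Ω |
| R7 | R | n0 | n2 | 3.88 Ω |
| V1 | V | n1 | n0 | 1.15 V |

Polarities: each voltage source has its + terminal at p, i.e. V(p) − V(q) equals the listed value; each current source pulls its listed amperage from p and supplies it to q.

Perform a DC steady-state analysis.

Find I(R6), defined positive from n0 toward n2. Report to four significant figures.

-0.4461 A

Element admittances at DC:
  Y(R1) = 0.0004255 S between n0,n1
  Y(R2) = 0.0004717 S between n0,n1
  Y(R3) = 0.03012 S between n0,n1
  Y(R4) = 0.0005587 S between n1,n2
  I1: injects 0.432 A into n2 (from n0)
  Y(R5) = 0.1802 S between n0,n2
  I2: injects 0.303 A into n2 (from n0)
  Y(R6) = 0.6757 S between n0,n2
  Y(R7) = 0.2577 S between n0,n2
  V1: constraint V(n1)−V(n0) = 1.15
Assemble and solve the 3×3 MNA system:
  V(n1)=1.150  V(n2)=0.6603
  i(V1)=-0.03594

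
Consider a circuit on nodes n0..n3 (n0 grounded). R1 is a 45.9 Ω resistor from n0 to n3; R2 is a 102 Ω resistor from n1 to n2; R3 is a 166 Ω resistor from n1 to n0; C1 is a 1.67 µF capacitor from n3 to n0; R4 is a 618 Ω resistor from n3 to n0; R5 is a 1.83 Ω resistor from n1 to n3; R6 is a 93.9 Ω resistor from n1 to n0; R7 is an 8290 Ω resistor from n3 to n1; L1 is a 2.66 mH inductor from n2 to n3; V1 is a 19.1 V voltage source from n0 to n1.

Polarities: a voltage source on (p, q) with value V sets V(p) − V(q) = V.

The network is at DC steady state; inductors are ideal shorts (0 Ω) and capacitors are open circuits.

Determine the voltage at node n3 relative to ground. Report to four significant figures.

-18.33 V

Apply KCL at each of the 3 non-ground nodes and solve the resulting linear system.
Node n1: branches {R2, R3, R5, R6, R7, V1} → V_1 = -19.10
Node n2: branches {R2, L1} → V_2 = -18.33
Node n3: branches {R1, C1, R4, R5, R7, L1} → V_3 = -18.33
Source currents: i(L1)=-0.007559, i(V1)=-0.7475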